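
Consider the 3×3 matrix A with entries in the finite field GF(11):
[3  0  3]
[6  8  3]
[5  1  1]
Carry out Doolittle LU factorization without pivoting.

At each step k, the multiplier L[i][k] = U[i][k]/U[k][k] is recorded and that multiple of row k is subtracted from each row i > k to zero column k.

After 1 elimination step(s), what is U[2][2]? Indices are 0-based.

U[2][2] = 7

Step 1: pivot at (0,0) is 3.
  row1 ← row1 − (2)·row0  ⇒  L[1][0]=2, U row1=(0, 8, 8)
  row2 ← row2 − (9)·row0  ⇒  L[2][0]=9, U row2=(0, 1, 7)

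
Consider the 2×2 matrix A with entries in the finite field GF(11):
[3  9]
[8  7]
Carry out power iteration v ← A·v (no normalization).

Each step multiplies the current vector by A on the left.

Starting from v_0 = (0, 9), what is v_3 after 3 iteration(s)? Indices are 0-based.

v_0 = (0, 9).
v_1 = A·v_0 = (4, 8).
v_2 = A·v_1 = (7, 0).
v_3 = A·v_2 = (10, 1).

v_3 = (10, 1)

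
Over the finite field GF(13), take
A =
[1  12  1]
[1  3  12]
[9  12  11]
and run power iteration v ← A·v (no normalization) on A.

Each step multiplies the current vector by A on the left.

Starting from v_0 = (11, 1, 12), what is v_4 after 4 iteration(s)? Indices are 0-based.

v_4 = (10, 0, 10)

v_0 = (11, 1, 12).
v_1 = A·v_0 = (9, 2, 9).
v_2 = A·v_1 = (3, 6, 9).
v_3 = A·v_2 = (6, 12, 3).
v_4 = A·v_3 = (10, 0, 10).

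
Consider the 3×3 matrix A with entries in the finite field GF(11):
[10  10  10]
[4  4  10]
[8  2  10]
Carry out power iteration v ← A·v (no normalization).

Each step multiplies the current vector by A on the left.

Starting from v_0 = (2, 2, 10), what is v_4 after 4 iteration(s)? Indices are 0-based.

v_4 = (1, 1, 1)

v_0 = (2, 2, 10).
v_1 = A·v_0 = (8, 6, 10).
v_2 = A·v_1 = (9, 2, 0).
v_3 = A·v_2 = (0, 0, 10).
v_4 = A·v_3 = (1, 1, 1).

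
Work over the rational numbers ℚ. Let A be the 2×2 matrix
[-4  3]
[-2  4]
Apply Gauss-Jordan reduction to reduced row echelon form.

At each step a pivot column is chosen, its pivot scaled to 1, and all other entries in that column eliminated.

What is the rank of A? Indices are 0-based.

pivot(0,0)=-4: scale R0 → (1, -3/4)
  clear (1,0): R1 −= (-2)R0 → (0, 5/2)
pivot(1,1)=5/2: scale R1 → (0, 1)
  clear (0,1): R0 −= (-3/4)R1 → (1, 0)

rank = 2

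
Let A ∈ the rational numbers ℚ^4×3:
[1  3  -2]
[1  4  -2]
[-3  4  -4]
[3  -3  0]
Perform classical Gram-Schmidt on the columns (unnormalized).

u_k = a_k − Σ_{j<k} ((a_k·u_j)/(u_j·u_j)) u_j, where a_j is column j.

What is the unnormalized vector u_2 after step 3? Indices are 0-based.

u_2 = (-31/201, 91/201, -331/201, -117/67)

Step 1: u_0 = a_0 = (1, 1, -3, 3).
Step 2: u_1 = a_1 − (-7/10)·u_0 = (37/10, 47/10, 19/10, -9/10).
Step 3: u_2 = a_2 − (2/5)·u_0 − (-122/201)·u_1 = (-31/201, 91/201, -331/201, -117/67).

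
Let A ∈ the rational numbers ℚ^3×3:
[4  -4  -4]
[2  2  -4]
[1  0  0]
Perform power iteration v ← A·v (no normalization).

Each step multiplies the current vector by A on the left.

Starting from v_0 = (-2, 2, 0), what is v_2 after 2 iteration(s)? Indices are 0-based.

v_0 = (-2, 2, 0).
v_1 = A·v_0 = (-16, 0, -2).
v_2 = A·v_1 = (-56, -24, -16).

v_2 = (-56, -24, -16)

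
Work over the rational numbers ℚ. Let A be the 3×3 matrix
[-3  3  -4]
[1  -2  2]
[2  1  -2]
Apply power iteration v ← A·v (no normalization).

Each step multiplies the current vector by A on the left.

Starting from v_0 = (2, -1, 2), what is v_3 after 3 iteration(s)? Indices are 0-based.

v_0 = (2, -1, 2).
v_1 = A·v_0 = (-17, 8, -1).
v_2 = A·v_1 = (79, -35, -24).
v_3 = A·v_2 = (-246, 101, 171).

v_3 = (-246, 101, 171)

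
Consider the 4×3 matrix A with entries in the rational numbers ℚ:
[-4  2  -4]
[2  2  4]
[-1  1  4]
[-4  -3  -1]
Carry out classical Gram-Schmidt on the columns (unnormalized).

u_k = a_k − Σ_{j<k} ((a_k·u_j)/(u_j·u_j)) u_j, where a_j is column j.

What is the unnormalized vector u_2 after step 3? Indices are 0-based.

u_2 = (-1118/617, 1520/617, 2760/617, 1188/617)

Step 1: u_0 = a_0 = (-4, 2, -1, -4).
Step 2: u_1 = a_1 − (7/37)·u_0 = (102/37, 60/37, 44/37, -83/37).
Step 3: u_2 = a_2 − (24/37)·u_0 − (91/617)·u_1 = (-1118/617, 1520/617, 2760/617, 1188/617).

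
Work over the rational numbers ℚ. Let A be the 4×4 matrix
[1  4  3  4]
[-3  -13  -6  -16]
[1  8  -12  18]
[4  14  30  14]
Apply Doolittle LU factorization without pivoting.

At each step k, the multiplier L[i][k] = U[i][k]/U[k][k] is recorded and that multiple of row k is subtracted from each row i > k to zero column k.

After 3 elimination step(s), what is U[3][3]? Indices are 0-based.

U[3][3] = -2

[col 0] pivot 1
  R1 -= -3*R0 → (0, -1, 3, -4)  (L[1][0] := -3)
  R2 -= 1*R0 → (0, 4, -15, 14)  (L[2][0] := 1)
  R3 -= 4*R0 → (0, -2, 18, -2)  (L[3][0] := 4)
[col 1] pivot -1
  R2 -= -4*R1 → (0, 0, -3, -2)  (L[2][1] := -4)
  R3 -= 2*R1 → (0, 0, 12, 6)  (L[3][1] := 2)
[col 2] pivot -3
  R3 -= -4*R2 → (0, 0, 0, -2)  (L[3][2] := -4)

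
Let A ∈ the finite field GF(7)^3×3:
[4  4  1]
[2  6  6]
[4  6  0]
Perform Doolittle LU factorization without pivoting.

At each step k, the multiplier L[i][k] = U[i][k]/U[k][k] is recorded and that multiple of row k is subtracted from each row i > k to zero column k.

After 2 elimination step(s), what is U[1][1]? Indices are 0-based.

U[1][1] = 4

k=0: U[0][0]=4
  eliminate (1,0): mult=4, new row 1: (0, 4, 2); set L[1][0]=4
  eliminate (2,0): mult=1, new row 2: (0, 2, 6); set L[2][0]=1
k=1: U[1][1]=4
  eliminate (2,1): mult=4, new row 2: (0, 0, 5); set L[2][1]=4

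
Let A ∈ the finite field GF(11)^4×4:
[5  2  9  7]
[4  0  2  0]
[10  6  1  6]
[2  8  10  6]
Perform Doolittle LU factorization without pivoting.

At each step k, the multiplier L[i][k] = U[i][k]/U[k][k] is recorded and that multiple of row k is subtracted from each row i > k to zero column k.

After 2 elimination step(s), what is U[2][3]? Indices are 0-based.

U[2][3] = 7

k=0: U[0][0]=5
  eliminate (1,0): mult=3, new row 1: (0, 5, 8, 1); set L[1][0]=3
  eliminate (2,0): mult=2, new row 2: (0, 2, 5, 3); set L[2][0]=2
  eliminate (3,0): mult=7, new row 3: (0, 5, 2, 1); set L[3][0]=7
k=1: U[1][1]=5
  eliminate (2,1): mult=7, new row 2: (0, 0, 4, 7); set L[2][1]=7
  eliminate (3,1): mult=1, new row 3: (0, 0, 5, 0); set L[3][1]=1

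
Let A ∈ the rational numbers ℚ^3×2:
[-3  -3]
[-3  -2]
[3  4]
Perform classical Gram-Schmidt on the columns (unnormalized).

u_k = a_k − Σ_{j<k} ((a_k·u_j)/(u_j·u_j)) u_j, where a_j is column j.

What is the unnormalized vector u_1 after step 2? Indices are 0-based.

u_1 = (0, 1, 1)

Step 1: u_0 = a_0 = (-3, -3, 3).
Step 2: u_1 = a_1 − (1)·u_0 = (0, 1, 1).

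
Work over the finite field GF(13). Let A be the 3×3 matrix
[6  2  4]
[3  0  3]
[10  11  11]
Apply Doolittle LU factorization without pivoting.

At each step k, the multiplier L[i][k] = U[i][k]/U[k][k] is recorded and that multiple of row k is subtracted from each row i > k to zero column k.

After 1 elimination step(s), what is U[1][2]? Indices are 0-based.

[col 0] pivot 6
  R1 -= 7*R0 → (0, 12, 1)  (L[1][0] := 7)
  R2 -= 6*R0 → (0, 12, 0)  (L[2][0] := 6)

U[1][2] = 1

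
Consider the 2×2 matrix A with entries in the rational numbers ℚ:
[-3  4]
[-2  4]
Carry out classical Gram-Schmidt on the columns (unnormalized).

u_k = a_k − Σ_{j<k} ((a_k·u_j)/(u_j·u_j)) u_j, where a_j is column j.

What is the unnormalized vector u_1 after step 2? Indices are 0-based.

u_1 = (-8/13, 12/13)

Step 1: u_0 = a_0 = (-3, -2).
Step 2: u_1 = a_1 − (-20/13)·u_0 = (-8/13, 12/13).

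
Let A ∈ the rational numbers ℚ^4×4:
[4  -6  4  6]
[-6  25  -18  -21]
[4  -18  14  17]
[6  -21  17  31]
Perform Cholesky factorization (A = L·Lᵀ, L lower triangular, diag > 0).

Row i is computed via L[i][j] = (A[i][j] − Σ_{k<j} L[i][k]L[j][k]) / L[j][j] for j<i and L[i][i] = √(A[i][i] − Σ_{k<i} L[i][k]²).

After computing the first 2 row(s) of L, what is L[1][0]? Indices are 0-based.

Step 1: L[0][0] = √(4) = 2.
  L[1][0] = (-6) / L[0][0] = -3.
Step 2: L[1][1] = √(16) = 4.

L[1][0] = -3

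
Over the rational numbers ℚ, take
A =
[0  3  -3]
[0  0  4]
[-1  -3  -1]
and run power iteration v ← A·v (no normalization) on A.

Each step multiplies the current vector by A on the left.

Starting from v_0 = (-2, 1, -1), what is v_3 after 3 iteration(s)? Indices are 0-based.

v_0 = (-2, 1, -1).
v_1 = A·v_0 = (6, -4, 0).
v_2 = A·v_1 = (-12, 0, 6).
v_3 = A·v_2 = (-18, 24, 6).

v_3 = (-18, 24, 6)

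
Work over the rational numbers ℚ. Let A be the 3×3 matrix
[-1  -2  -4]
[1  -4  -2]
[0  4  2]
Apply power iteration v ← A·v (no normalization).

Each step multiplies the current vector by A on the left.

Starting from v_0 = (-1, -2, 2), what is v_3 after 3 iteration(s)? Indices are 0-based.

v_0 = (-1, -2, 2).
v_1 = A·v_0 = (-3, 3, -4).
v_2 = A·v_1 = (13, -7, 4).
v_3 = A·v_2 = (-15, 33, -20).

v_3 = (-15, 33, -20)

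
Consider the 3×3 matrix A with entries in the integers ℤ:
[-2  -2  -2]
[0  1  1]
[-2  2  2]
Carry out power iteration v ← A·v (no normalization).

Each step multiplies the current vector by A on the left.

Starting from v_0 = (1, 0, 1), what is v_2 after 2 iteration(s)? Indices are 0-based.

v_0 = (1, 0, 1).
v_1 = A·v_0 = (-4, 1, 0).
v_2 = A·v_1 = (6, 1, 10).

v_2 = (6, 1, 10)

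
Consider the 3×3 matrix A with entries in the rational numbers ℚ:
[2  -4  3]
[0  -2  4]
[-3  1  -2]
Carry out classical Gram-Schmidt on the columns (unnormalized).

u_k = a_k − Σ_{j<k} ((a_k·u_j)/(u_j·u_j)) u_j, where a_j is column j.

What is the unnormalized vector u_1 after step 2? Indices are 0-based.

Step 1: u_0 = a_0 = (2, 0, -3).
Step 2: u_1 = a_1 − (-11/13)·u_0 = (-30/13, -2, -20/13).

u_1 = (-30/13, -2, -20/13)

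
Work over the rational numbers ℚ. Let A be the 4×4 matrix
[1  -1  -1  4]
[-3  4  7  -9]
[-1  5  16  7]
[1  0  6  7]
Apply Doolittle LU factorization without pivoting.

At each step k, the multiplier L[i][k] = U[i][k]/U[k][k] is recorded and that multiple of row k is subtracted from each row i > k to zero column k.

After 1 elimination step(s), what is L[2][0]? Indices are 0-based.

L[2][0] = -1

Step 1: pivot at (0,0) is 1.
  row1 ← row1 − (-3)·row0  ⇒  L[1][0]=-3, U row1=(0, 1, 4, 3)
  row2 ← row2 − (-1)·row0  ⇒  L[2][0]=-1, U row2=(0, 4, 15, 11)
  row3 ← row3 − (1)·row0  ⇒  L[3][0]=1, U row3=(0, 1, 7, 3)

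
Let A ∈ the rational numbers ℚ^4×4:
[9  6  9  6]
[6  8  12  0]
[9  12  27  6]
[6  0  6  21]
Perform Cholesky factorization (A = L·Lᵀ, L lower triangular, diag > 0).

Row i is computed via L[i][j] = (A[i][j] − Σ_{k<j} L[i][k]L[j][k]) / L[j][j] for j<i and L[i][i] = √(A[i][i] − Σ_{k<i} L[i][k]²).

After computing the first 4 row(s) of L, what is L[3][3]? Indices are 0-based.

Step 1: L[0][0] = √(9) = 3.
  L[1][0] = (6) / L[0][0] = 2.
Step 2: L[1][1] = √(4) = 2.
  L[2][0] = (9) / L[0][0] = 3.
  L[2][1] = (6) / L[1][1] = 3.
Step 3: L[2][2] = √(9) = 3.
  L[3][0] = (6) / L[0][0] = 2.
  L[3][1] = (-4) / L[1][1] = -2.
  L[3][2] = (6) / L[2][2] = 2.
Step 4: L[3][3] = √(9) = 3.

L[3][3] = 3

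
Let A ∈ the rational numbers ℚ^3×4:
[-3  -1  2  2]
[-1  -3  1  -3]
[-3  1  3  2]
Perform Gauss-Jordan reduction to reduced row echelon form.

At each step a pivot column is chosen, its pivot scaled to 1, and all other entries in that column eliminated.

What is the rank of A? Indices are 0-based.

rank = 3

pivot(0,0)=-3: scale R0 → (1, 1/3, -2/3, -2/3)
  clear (1,0): R1 −= (-1)R0 → (0, -8/3, 1/3, -11/3)
  clear (2,0): R2 −= (-3)R0 → (0, 2, 1, 0)
pivot(1,1)=-8/3: scale R1 → (0, 1, -1/8, 11/8)
  clear (0,1): R0 −= (1/3)R1 → (1, 0, -5/8, -9/8)
  clear (2,1): R2 −= (2)R1 → (0, 0, 5/4, -11/4)
pivot(2,2)=5/4: scale R2 → (0, 0, 1, -11/5)
  clear (0,2): R0 −= (-5/8)R2 → (1, 0, 0, -5/2)
  clear (1,2): R1 −= (-1/8)R2 → (0, 1, 0, 11/10)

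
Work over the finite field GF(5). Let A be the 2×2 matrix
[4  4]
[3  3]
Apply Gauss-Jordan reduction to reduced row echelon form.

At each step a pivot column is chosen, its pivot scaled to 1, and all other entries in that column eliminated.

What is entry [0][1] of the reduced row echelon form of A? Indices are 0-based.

M[0][1] = 1

step 1: normalize row 0 (÷4) = (1, 1)
  row 1: subtract 3×row0 = (0, 0)
skip col 1 (zero from row 1)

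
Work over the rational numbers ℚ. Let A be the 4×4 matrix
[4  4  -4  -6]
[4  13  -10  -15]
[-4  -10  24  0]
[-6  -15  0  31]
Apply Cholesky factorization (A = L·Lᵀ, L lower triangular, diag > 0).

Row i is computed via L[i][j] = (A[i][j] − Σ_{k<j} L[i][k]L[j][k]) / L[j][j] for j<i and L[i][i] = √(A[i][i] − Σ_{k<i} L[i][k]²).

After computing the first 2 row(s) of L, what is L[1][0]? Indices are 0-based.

Step 1: L[0][0] = √(4) = 2.
  L[1][0] = (4) / L[0][0] = 2.
Step 2: L[1][1] = √(9) = 3.

L[1][0] = 2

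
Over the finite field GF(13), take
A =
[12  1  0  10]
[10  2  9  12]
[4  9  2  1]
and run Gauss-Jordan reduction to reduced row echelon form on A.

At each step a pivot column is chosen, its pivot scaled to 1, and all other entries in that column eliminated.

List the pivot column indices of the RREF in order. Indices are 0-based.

pivot columns: 0, 1, 2

[1] R0 /= 12  ⇒  (1, 12, 0, 3)
     R1 -= 10·R0  ⇒  (0, 12, 9, 8)
     R2 -= 4·R0  ⇒  (0, 0, 2, 2)
[2] R1 /= 12  ⇒  (0, 1, 4, 5)
     R0 -= 12·R1  ⇒  (1, 0, 4, 8)
[3] R2 /= 2  ⇒  (0, 0, 1, 1)
     R0 -= 4·R2  ⇒  (1, 0, 0, 4)
     R1 -= 4·R2  ⇒  (0, 1, 0, 1)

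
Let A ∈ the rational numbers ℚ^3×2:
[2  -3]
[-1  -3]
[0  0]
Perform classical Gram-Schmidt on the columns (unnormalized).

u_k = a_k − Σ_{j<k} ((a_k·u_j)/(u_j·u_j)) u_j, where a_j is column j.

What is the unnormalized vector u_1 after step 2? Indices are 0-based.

Step 1: u_0 = a_0 = (2, -1, 0).
Step 2: u_1 = a_1 − (-3/5)·u_0 = (-9/5, -18/5, 0).

u_1 = (-9/5, -18/5, 0)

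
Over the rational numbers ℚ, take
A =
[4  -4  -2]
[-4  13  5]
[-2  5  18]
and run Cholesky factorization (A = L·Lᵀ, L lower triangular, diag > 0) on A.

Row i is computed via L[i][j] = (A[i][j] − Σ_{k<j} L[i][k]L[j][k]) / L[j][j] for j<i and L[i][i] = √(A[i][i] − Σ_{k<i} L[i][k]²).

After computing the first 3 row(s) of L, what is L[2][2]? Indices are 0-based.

L[2][2] = 4

Step 1: L[0][0] = √(4) = 2.
  L[1][0] = (-4) / L[0][0] = -2.
Step 2: L[1][1] = √(9) = 3.
  L[2][0] = (-2) / L[0][0] = -1.
  L[2][1] = (3) / L[1][1] = 1.
Step 3: L[2][2] = √(16) = 4.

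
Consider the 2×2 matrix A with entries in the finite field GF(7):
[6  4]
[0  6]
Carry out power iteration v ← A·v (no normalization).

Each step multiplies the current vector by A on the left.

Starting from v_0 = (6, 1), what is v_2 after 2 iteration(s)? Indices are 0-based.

v_0 = (6, 1).
v_1 = A·v_0 = (5, 6).
v_2 = A·v_1 = (5, 1).

v_2 = (5, 1)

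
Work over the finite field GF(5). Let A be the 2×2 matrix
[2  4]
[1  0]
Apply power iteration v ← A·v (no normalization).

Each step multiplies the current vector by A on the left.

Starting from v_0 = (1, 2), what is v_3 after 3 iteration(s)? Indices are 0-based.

v_3 = (3, 4)

v_0 = (1, 2).
v_1 = A·v_0 = (0, 1).
v_2 = A·v_1 = (4, 0).
v_3 = A·v_2 = (3, 4).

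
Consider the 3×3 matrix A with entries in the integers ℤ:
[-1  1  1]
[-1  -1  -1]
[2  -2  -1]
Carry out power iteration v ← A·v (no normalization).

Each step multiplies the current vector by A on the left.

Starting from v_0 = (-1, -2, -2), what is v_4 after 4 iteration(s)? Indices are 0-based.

v_4 = (108, -32, -160)

v_0 = (-1, -2, -2).
v_1 = A·v_0 = (-3, 5, 4).
v_2 = A·v_1 = (12, -6, -20).
v_3 = A·v_2 = (-38, 14, 56).
v_4 = A·v_3 = (108, -32, -160).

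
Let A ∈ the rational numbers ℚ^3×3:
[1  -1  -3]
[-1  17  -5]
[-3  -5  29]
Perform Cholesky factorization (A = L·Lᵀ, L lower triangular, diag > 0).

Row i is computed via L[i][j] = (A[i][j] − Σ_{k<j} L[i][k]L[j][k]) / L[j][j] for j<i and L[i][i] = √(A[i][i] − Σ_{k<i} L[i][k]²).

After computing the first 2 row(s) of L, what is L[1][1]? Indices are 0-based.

Step 1: L[0][0] = √(1) = 1.
  L[1][0] = (-1) / L[0][0] = -1.
Step 2: L[1][1] = √(16) = 4.

L[1][1] = 4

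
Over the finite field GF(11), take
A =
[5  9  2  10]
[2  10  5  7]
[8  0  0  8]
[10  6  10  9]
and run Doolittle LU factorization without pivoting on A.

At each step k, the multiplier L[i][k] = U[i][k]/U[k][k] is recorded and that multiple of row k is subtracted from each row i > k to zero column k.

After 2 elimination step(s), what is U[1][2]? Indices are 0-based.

U[1][2] = 2

k=0: U[0][0]=5
  eliminate (1,0): mult=7, new row 1: (0, 2, 2, 3); set L[1][0]=7
  eliminate (2,0): mult=6, new row 2: (0, 1, 10, 3); set L[2][0]=6
  eliminate (3,0): mult=2, new row 3: (0, 10, 6, 0); set L[3][0]=2
k=1: U[1][1]=2
  eliminate (2,1): mult=6, new row 2: (0, 0, 9, 7); set L[2][1]=6
  eliminate (3,1): mult=5, new row 3: (0, 0, 7, 7); set L[3][1]=5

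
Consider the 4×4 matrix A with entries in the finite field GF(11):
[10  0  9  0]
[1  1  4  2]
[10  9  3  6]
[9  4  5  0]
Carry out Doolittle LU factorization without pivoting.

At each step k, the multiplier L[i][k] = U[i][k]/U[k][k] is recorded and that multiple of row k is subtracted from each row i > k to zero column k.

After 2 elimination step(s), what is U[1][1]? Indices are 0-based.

[col 0] pivot 10
  R1 -= 10*R0 → (0, 1, 2, 2)  (L[1][0] := 10)
  R2 -= 1*R0 → (0, 9, 5, 6)  (L[2][0] := 1)
  R3 -= 2*R0 → (0, 4, 9, 0)  (L[3][0] := 2)
[col 1] pivot 1
  R2 -= 9*R1 → (0, 0, 9, 10)  (L[2][1] := 9)
  R3 -= 4*R1 → (0, 0, 1, 3)  (L[3][1] := 4)

U[1][1] = 1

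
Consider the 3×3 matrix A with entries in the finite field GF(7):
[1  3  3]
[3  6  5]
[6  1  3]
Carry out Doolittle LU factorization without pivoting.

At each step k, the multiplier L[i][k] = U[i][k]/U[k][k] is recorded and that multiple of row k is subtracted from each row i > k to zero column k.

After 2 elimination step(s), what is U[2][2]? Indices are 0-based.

U[2][2] = 3

k=0: U[0][0]=1
  eliminate (1,0): mult=3, new row 1: (0, 4, 3); set L[1][0]=3
  eliminate (2,0): mult=6, new row 2: (0, 4, 6); set L[2][0]=6
k=1: U[1][1]=4
  eliminate (2,1): mult=1, new row 2: (0, 0, 3); set L[2][1]=1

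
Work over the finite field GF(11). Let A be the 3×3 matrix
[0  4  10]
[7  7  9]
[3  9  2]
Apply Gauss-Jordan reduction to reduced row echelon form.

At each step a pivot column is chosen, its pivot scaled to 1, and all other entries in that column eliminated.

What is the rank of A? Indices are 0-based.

rank = 3

step 1: exchange rows 0,1
step 1: normalize row 0 (÷7) = (1, 1, 6)
  row 2: subtract 3×row0 = (0, 6, 6)
step 2: normalize row 1 (÷4) = (0, 1, 8)
  row 0: subtract 1×row1 = (1, 0, 9)
  row 2: subtract 6×row1 = (0, 0, 2)
step 3: normalize row 2 (÷2) = (0, 0, 1)
  row 0: subtract 9×row2 = (1, 0, 0)
  row 1: subtract 8×row2 = (0, 1, 0)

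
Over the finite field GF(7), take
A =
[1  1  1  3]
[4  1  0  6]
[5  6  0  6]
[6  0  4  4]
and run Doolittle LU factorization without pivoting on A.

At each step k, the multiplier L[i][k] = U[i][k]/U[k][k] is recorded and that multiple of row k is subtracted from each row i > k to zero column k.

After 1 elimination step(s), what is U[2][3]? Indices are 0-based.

U[2][3] = 5

[col 0] pivot 1
  R1 -= 4*R0 → (0, 4, 3, 1)  (L[1][0] := 4)
  R2 -= 5*R0 → (0, 1, 2, 5)  (L[2][0] := 5)
  R3 -= 6*R0 → (0, 1, 5, 0)  (L[3][0] := 6)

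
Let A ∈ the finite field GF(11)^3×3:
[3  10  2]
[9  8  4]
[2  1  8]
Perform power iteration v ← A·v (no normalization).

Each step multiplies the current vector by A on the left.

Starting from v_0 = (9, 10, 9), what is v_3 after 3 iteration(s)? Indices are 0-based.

v_0 = (9, 10, 9).
v_1 = A·v_0 = (2, 10, 1).
v_2 = A·v_1 = (9, 3, 0).
v_3 = A·v_2 = (2, 6, 10).

v_3 = (2, 6, 10)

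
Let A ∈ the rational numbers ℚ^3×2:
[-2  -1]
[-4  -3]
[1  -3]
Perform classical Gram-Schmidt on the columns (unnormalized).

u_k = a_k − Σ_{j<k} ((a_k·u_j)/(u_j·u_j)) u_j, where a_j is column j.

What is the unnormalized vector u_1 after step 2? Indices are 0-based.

u_1 = (1/21, -19/21, -74/21)

Step 1: u_0 = a_0 = (-2, -4, 1).
Step 2: u_1 = a_1 − (11/21)·u_0 = (1/21, -19/21, -74/21).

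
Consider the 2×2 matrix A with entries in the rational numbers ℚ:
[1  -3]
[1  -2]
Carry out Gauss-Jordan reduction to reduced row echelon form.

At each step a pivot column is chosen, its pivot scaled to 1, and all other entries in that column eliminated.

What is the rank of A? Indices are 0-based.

step 1: normalize row 0 (÷1) = (1, -3)
  row 1: subtract 1×row0 = (0, 1)
step 2: normalize row 1 (÷1) = (0, 1)
  row 0: subtract -3×row1 = (1, 0)

rank = 2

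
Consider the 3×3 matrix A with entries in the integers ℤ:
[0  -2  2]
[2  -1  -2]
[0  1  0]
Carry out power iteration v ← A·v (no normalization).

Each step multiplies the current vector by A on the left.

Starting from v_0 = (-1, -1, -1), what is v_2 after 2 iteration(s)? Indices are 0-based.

v_2 = (-4, 1, 1)

v_0 = (-1, -1, -1).
v_1 = A·v_0 = (0, 1, -1).
v_2 = A·v_1 = (-4, 1, 1).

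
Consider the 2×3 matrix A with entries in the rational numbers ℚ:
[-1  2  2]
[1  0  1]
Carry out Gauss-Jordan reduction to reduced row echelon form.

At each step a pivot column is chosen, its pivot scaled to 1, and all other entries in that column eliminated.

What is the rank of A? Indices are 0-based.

rank = 2

[1] R0 /= -1  ⇒  (1, -2, -2)
     R1 -= 1·R0  ⇒  (0, 2, 3)
[2] R1 /= 2  ⇒  (0, 1, 3/2)
     R0 -= -2·R1  ⇒  (1, 0, 1)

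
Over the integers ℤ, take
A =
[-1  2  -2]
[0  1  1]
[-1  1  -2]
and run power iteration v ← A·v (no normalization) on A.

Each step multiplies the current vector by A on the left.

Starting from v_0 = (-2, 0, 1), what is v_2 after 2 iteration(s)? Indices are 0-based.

v_0 = (-2, 0, 1).
v_1 = A·v_0 = (0, 1, 0).
v_2 = A·v_1 = (2, 1, 1).

v_2 = (2, 1, 1)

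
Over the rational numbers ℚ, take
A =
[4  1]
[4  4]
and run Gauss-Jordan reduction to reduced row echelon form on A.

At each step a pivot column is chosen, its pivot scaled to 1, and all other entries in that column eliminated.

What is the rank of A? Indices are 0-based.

rank = 2

[1] R0 /= 4  ⇒  (1, 1/4)
     R1 -= 4·R0  ⇒  (0, 3)
[2] R1 /= 3  ⇒  (0, 1)
     R0 -= 1/4·R1  ⇒  (1, 0)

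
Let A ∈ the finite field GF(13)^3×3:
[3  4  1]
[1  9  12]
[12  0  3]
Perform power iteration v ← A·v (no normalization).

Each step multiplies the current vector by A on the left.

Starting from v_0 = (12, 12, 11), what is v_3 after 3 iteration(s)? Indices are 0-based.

v_3 = (5, 12, 7)

v_0 = (12, 12, 11).
v_1 = A·v_0 = (4, 5, 8).
v_2 = A·v_1 = (1, 2, 7).
v_3 = A·v_2 = (5, 12, 7).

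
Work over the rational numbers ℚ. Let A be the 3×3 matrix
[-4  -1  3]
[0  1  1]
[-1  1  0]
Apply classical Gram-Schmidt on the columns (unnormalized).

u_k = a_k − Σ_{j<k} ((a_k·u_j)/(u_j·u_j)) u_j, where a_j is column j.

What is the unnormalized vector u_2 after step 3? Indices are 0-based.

u_2 = (4/21, 20/21, -16/21)

Step 1: u_0 = a_0 = (-4, 0, -1).
Step 2: u_1 = a_1 − (3/17)·u_0 = (-5/17, 1, 20/17).
Step 3: u_2 = a_2 − (-12/17)·u_0 − (1/21)·u_1 = (4/21, 20/21, -16/21).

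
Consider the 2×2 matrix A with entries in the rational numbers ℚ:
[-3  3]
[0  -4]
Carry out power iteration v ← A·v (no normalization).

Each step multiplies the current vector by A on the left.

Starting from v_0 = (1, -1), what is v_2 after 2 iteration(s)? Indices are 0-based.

v_0 = (1, -1).
v_1 = A·v_0 = (-6, 4).
v_2 = A·v_1 = (30, -16).

v_2 = (30, -16)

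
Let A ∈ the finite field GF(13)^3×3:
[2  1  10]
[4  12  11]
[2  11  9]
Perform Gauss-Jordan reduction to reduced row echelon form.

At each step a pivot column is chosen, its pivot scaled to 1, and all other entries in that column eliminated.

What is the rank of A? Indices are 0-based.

step 1: normalize row 0 (÷2) = (1, 7, 5)
  row 1: subtract 4×row0 = (0, 10, 4)
  row 2: subtract 2×row0 = (0, 10, 12)
step 2: normalize row 1 (÷10) = (0, 1, 3)
  row 0: subtract 7×row1 = (1, 0, 10)
  row 2: subtract 10×row1 = (0, 0, 8)
step 3: normalize row 2 (÷8) = (0, 0, 1)
  row 0: subtract 10×row2 = (1, 0, 0)
  row 1: subtract 3×row2 = (0, 1, 0)

rank = 3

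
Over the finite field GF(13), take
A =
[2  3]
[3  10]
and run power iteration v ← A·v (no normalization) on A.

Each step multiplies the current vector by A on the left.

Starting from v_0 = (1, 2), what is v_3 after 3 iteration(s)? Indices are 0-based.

v_0 = (1, 2).
v_1 = A·v_0 = (8, 10).
v_2 = A·v_1 = (7, 7).
v_3 = A·v_2 = (9, 0).

v_3 = (9, 0)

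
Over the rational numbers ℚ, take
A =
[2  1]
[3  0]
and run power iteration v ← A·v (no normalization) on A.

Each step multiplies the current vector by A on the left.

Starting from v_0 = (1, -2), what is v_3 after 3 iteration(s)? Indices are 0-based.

v_0 = (1, -2).
v_1 = A·v_0 = (0, 3).
v_2 = A·v_1 = (3, 0).
v_3 = A·v_2 = (6, 9).

v_3 = (6, 9)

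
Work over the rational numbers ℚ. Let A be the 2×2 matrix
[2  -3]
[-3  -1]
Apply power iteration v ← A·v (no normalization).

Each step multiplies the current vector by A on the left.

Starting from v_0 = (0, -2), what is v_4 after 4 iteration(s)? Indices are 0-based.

v_0 = (0, -2).
v_1 = A·v_0 = (6, 2).
v_2 = A·v_1 = (6, -20).
v_3 = A·v_2 = (72, 2).
v_4 = A·v_3 = (138, -218).

v_4 = (138, -218)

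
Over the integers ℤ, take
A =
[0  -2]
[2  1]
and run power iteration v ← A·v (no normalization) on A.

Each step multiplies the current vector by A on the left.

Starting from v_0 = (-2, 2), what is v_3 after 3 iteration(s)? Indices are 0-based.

v_3 = (20, -2)

v_0 = (-2, 2).
v_1 = A·v_0 = (-4, -2).
v_2 = A·v_1 = (4, -10).
v_3 = A·v_2 = (20, -2).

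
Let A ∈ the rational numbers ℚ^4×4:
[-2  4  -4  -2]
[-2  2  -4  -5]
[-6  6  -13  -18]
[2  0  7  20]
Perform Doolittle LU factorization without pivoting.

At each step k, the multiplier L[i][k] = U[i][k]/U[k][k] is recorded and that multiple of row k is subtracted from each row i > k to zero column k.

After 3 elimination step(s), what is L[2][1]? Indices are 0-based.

Step 1: pivot at (0,0) is -2.
  row1 ← row1 − (1)·row0  ⇒  L[1][0]=1, U row1=(0, -2, 0, -3)
  row2 ← row2 − (3)·row0  ⇒  L[2][0]=3, U row2=(0, -6, -1, -12)
  row3 ← row3 − (-1)·row0  ⇒  L[3][0]=-1, U row3=(0, 4, 3, 18)
Step 2: pivot at (1,1) is -2.
  row2 ← row2 − (3)·row1  ⇒  L[2][1]=3, U row2=(0, 0, -1, -3)
  row3 ← row3 − (-2)·row1  ⇒  L[3][1]=-2, U row3=(0, 0, 3, 12)
Step 3: pivot at (2,2) is -1.
  row3 ← row3 − (-3)·row2  ⇒  L[3][2]=-3, U row3=(0, 0, 0, 3)

L[2][1] = 3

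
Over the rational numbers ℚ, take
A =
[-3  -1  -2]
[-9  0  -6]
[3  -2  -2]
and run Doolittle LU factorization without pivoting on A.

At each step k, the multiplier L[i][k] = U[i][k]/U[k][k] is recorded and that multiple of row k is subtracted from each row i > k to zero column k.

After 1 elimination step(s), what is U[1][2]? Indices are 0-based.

k=0: U[0][0]=-3
  eliminate (1,0): mult=3, new row 1: (0, 3, 0); set L[1][0]=3
  eliminate (2,0): mult=-1, new row 2: (0, -3, -4); set L[2][0]=-1

U[1][2] = 0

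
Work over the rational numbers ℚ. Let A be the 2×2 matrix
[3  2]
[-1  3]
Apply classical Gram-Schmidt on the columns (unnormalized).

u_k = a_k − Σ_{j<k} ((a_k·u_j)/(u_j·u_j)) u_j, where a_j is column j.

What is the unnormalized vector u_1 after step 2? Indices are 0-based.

u_1 = (11/10, 33/10)

Step 1: u_0 = a_0 = (3, -1).
Step 2: u_1 = a_1 − (3/10)·u_0 = (11/10, 33/10).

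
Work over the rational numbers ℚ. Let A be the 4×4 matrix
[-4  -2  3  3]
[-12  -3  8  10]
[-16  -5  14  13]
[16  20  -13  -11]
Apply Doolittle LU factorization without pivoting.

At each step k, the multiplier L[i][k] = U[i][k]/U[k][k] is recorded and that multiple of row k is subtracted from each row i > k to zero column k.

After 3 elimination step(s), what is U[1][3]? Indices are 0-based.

Step 1: pivot at (0,0) is -4.
  row1 ← row1 − (3)·row0  ⇒  L[1][0]=3, U row1=(0, 3, -1, 1)
  row2 ← row2 − (4)·row0  ⇒  L[2][0]=4, U row2=(0, 3, 2, 1)
  row3 ← row3 − (-4)·row0  ⇒  L[3][0]=-4, U row3=(0, 12, -1, 1)
Step 2: pivot at (1,1) is 3.
  row2 ← row2 − (1)·row1  ⇒  L[2][1]=1, U row2=(0, 0, 3, 0)
  row3 ← row3 − (4)·row1  ⇒  L[3][1]=4, U row3=(0, 0, 3, -3)
Step 3: pivot at (2,2) is 3.
  row3 ← row3 − (1)·row2  ⇒  L[3][2]=1, U row3=(0, 0, 0, -3)

U[1][3] = 1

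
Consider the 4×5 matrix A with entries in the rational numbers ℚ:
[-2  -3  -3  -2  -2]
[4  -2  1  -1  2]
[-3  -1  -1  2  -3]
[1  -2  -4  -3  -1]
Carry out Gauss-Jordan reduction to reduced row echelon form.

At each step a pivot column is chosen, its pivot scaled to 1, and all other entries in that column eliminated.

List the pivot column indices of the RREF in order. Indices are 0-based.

pivot columns: 0, 1, 2, 3

step 1: normalize row 0 (÷-2) = (1, 3/2, 3/2, 1, 1)
  row 1: subtract 4×row0 = (0, -8, -5, -5, -2)
  row 2: subtract -3×row0 = (0, 7/2, 7/2, 5, 0)
  row 3: subtract 1×row0 = (0, -7/2, -11/2, -4, -2)
step 2: normalize row 1 (÷-8) = (0, 1, 5/8, 5/8, 1/4)
  row 0: subtract 3/2×row1 = (1, 0, 9/16, 1/16, 5/8)
  row 2: subtract 7/2×row1 = (0, 0, 21/16, 45/16, -7/8)
  row 3: subtract -7/2×row1 = (0, 0, -53/16, -29/16, -9/8)
step 3: normalize row 2 (÷21/16) = (0, 0, 1, 15/7, -2/3)
  row 0: subtract 9/16×row2 = (1, 0, 0, -8/7, 1)
  row 1: subtract 5/8×row2 = (0, 1, 0, -5/7, 2/3)
  row 3: subtract -53/16×row2 = (0, 0, 0, 37/7, -10/3)
step 4: normalize row 3 (÷37/7) = (0, 0, 0, 1, -70/111)
  row 0: subtract -8/7×row3 = (1, 0, 0, 0, 31/111)
  row 1: subtract -5/7×row3 = (0, 1, 0, 0, 8/37)
  row 2: subtract 15/7×row3 = (0, 0, 1, 0, 76/111)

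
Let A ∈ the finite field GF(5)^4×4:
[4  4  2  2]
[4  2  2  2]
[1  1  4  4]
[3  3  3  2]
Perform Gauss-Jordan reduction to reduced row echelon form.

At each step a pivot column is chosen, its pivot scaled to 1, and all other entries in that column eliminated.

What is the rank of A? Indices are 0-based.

[1] R0 /= 4  ⇒  (1, 1, 3, 3)
     R1 -= 4·R0  ⇒  (0, 3, 0, 0)
     R2 -= 1·R0  ⇒  (0, 0, 1, 1)
     R3 -= 3·R0  ⇒  (0, 0, 4, 3)
[2] R1 /= 3  ⇒  (0, 1, 0, 0)
     R0 -= 1·R1  ⇒  (1, 0, 3, 3)
[3] R2 /= 1  ⇒  (0, 0, 1, 1)
     R0 -= 3·R2  ⇒  (1, 0, 0, 0)
     R3 -= 4·R2  ⇒  (0, 0, 0, 4)
[4] R3 /= 4  ⇒  (0, 0, 0, 1)
     R2 -= 1·R3  ⇒  (0, 0, 1, 0)

rank = 4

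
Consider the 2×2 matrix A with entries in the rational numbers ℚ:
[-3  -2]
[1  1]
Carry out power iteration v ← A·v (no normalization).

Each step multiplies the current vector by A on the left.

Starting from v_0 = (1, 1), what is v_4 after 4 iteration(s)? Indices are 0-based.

v_4 = (65, -19)

v_0 = (1, 1).
v_1 = A·v_0 = (-5, 2).
v_2 = A·v_1 = (11, -3).
v_3 = A·v_2 = (-27, 8).
v_4 = A·v_3 = (65, -19).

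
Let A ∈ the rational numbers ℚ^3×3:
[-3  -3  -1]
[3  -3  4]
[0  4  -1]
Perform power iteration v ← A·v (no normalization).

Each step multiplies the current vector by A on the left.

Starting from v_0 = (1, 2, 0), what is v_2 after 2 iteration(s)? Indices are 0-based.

v_2 = (28, 14, -20)

v_0 = (1, 2, 0).
v_1 = A·v_0 = (-9, -3, 8).
v_2 = A·v_1 = (28, 14, -20).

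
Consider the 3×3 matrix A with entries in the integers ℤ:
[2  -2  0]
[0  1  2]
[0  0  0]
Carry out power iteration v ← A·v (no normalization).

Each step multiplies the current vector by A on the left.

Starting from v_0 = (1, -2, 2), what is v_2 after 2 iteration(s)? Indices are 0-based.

v_2 = (8, 2, 0)

v_0 = (1, -2, 2).
v_1 = A·v_0 = (6, 2, 0).
v_2 = A·v_1 = (8, 2, 0).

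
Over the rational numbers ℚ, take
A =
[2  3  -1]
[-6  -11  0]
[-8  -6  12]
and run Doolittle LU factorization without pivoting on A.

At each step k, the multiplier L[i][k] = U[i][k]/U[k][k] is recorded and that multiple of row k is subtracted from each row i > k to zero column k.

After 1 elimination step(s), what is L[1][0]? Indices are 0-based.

L[1][0] = -3

k=0: U[0][0]=2
  eliminate (1,0): mult=-3, new row 1: (0, -2, -3); set L[1][0]=-3
  eliminate (2,0): mult=-4, new row 2: (0, 6, 8); set L[2][0]=-4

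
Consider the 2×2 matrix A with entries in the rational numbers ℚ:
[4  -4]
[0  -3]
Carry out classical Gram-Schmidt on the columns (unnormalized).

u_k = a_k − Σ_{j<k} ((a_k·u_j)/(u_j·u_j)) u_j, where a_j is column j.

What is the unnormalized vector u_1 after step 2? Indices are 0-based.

u_1 = (0, -3)

Step 1: u_0 = a_0 = (4, 0).
Step 2: u_1 = a_1 − (-1)·u_0 = (0, -3).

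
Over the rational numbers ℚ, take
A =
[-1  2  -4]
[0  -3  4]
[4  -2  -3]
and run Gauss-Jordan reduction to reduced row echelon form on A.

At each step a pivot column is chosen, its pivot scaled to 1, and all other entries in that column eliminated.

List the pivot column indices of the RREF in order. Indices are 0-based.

pivot columns: 0, 1, 2

[1] R0 /= -1  ⇒  (1, -2, 4)
     R2 -= 4·R0  ⇒  (0, 6, -19)
[2] R1 /= -3  ⇒  (0, 1, -4/3)
     R0 -= -2·R1  ⇒  (1, 0, 4/3)
     R2 -= 6·R1  ⇒  (0, 0, -11)
[3] R2 /= -11  ⇒  (0, 0, 1)
     R0 -= 4/3·R2  ⇒  (1, 0, 0)
     R1 -= -4/3·R2  ⇒  (0, 1, 0)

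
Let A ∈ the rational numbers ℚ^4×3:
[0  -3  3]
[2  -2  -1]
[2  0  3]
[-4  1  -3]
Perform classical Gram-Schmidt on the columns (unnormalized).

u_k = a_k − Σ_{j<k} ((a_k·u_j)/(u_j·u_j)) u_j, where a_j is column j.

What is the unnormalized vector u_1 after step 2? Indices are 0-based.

u_1 = (-3, -4/3, 2/3, -1/3)

Step 1: u_0 = a_0 = (0, 2, 2, -4).
Step 2: u_1 = a_1 − (-1/3)·u_0 = (-3, -4/3, 2/3, -1/3).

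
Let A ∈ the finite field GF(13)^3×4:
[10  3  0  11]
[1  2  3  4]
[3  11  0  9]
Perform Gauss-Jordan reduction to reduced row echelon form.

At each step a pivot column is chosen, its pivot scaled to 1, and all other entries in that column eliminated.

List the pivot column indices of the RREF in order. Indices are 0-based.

[1] R0 /= 10  ⇒  (1, 12, 0, 5)
     R1 -= 1·R0  ⇒  (0, 3, 3, 12)
     R2 -= 3·R0  ⇒  (0, 1, 0, 7)
[2] R1 /= 3  ⇒  (0, 1, 1, 4)
     R0 -= 12·R1  ⇒  (1, 0, 1, 9)
     R2 -= 1·R1  ⇒  (0, 0, 12, 3)
[3] R2 /= 12  ⇒  (0, 0, 1, 10)
     R0 -= 1·R2  ⇒  (1, 0, 0, 12)
     R1 -= 1·R2  ⇒  (0, 1, 0, 7)

pivot columns: 0, 1, 2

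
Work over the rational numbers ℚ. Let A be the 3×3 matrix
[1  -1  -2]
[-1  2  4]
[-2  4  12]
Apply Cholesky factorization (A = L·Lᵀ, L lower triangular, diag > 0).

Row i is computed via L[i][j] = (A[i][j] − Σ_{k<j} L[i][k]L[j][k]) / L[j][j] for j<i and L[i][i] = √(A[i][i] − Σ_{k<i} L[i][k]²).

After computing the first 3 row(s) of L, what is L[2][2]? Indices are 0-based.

Step 1: L[0][0] = √(1) = 1.
  L[1][0] = (-1) / L[0][0] = -1.
Step 2: L[1][1] = √(1) = 1.
  L[2][0] = (-2) / L[0][0] = -2.
  L[2][1] = (2) / L[1][1] = 2.
Step 3: L[2][2] = √(4) = 2.

L[2][2] = 2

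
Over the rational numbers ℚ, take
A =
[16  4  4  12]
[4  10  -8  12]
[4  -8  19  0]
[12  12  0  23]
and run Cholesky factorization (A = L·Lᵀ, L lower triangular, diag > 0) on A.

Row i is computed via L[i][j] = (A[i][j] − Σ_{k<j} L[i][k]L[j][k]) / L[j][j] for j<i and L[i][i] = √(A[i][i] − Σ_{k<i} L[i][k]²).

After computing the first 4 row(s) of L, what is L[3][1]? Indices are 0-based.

Step 1: L[0][0] = √(16) = 4.
  L[1][0] = (4) / L[0][0] = 1.
Step 2: L[1][1] = √(9) = 3.
  L[2][0] = (4) / L[0][0] = 1.
  L[2][1] = (-9) / L[1][1] = -3.
Step 3: L[2][2] = √(9) = 3.
  L[3][0] = (12) / L[0][0] = 3.
  L[3][1] = (9) / L[1][1] = 3.
  L[3][2] = (6) / L[2][2] = 2.
Step 4: L[3][3] = √(1) = 1.

L[3][1] = 3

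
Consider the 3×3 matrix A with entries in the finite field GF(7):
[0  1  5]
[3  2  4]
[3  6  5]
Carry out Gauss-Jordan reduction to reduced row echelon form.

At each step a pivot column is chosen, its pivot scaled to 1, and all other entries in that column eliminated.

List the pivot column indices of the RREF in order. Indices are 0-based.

pivot columns: 0, 1, 2

step 1: exchange rows 0,1
step 1: normalize row 0 (÷3) = (1, 3, 6)
  row 2: subtract 3×row0 = (0, 4, 1)
step 2: normalize row 1 (÷1) = (0, 1, 5)
  row 0: subtract 3×row1 = (1, 0, 5)
  row 2: subtract 4×row1 = (0, 0, 2)
step 3: normalize row 2 (÷2) = (0, 0, 1)
  row 0: subtract 5×row2 = (1, 0, 0)
  row 1: subtract 5×row2 = (0, 1, 0)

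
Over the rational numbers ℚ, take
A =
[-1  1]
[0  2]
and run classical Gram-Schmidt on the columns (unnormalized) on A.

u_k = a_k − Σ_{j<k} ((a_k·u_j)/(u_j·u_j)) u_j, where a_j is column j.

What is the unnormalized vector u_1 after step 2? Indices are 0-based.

u_1 = (0, 2)

Step 1: u_0 = a_0 = (-1, 0).
Step 2: u_1 = a_1 − (-1)·u_0 = (0, 2).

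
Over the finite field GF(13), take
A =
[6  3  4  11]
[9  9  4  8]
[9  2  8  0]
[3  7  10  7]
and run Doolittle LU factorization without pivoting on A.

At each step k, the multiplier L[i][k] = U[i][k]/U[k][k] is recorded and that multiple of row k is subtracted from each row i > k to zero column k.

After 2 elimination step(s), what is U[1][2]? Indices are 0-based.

U[1][2] = 11

[col 0] pivot 6
  R1 -= 8*R0 → (0, 11, 11, 11)  (L[1][0] := 8)
  R2 -= 8*R0 → (0, 4, 2, 3)  (L[2][0] := 8)
  R3 -= 7*R0 → (0, 12, 8, 8)  (L[3][0] := 7)
[col 1] pivot 11
  R2 -= 11*R1 → (0, 0, 11, 12)  (L[2][1] := 11)
  R3 -= 7*R1 → (0, 0, 9, 9)  (L[3][1] := 7)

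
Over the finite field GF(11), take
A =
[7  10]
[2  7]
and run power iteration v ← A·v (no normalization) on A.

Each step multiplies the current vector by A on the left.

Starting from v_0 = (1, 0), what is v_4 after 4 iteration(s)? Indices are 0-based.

v_4 = (2, 3)

v_0 = (1, 0).
v_1 = A·v_0 = (7, 2).
v_2 = A·v_1 = (3, 6).
v_3 = A·v_2 = (4, 4).
v_4 = A·v_3 = (2, 3).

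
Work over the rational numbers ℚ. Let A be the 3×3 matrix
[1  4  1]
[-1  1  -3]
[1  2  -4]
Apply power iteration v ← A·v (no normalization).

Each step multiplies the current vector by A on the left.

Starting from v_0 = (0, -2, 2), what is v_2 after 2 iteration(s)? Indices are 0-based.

v_0 = (0, -2, 2).
v_1 = A·v_0 = (-6, -8, -12).
v_2 = A·v_1 = (-50, 34, 26).

v_2 = (-50, 34, 26)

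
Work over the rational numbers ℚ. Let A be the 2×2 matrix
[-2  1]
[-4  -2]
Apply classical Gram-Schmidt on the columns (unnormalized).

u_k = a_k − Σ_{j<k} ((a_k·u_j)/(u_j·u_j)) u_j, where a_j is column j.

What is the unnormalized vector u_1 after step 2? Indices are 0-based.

u_1 = (8/5, -4/5)

Step 1: u_0 = a_0 = (-2, -4).
Step 2: u_1 = a_1 − (3/10)·u_0 = (8/5, -4/5).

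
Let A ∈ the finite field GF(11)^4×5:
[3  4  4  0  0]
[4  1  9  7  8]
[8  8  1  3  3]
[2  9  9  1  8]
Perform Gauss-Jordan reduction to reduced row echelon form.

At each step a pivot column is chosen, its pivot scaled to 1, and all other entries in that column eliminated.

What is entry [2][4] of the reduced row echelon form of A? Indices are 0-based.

M[2][4] = 6

[1] R0 /= 3  ⇒  (1, 5, 5, 0, 0)
     R1 -= 4·R0  ⇒  (0, 3, 0, 7, 8)
     R2 -= 8·R0  ⇒  (0, 1, 5, 3, 3)
     R3 -= 2·R0  ⇒  (0, 10, 10, 1, 8)
[2] R1 /= 3  ⇒  (0, 1, 0, 6, 10)
     R0 -= 5·R1  ⇒  (1, 0, 5, 3, 5)
     R2 -= 1·R1  ⇒  (0, 0, 5, 8, 4)
     R3 -= 10·R1  ⇒  (0, 0, 10, 7, 7)
[3] R2 /= 5  ⇒  (0, 0, 1, 6, 3)
     R0 -= 5·R2  ⇒  (1, 0, 0, 6, 1)
     R3 -= 10·R2  ⇒  (0, 0, 0, 2, 10)
[4] R3 /= 2  ⇒  (0, 0, 0, 1, 5)
     R0 -= 6·R3  ⇒  (1, 0, 0, 0, 4)
     R1 -= 6·R3  ⇒  (0, 1, 0, 0, 2)
     R2 -= 6·R3  ⇒  (0, 0, 1, 0, 6)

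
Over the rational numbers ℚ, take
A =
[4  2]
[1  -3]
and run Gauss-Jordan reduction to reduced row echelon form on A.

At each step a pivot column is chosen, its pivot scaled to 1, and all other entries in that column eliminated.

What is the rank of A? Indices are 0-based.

rank = 2

[1] R0 /= 4  ⇒  (1, 1/2)
     R1 -= 1·R0  ⇒  (0, -7/2)
[2] R1 /= -7/2  ⇒  (0, 1)
     R0 -= 1/2·R1  ⇒  (1, 0)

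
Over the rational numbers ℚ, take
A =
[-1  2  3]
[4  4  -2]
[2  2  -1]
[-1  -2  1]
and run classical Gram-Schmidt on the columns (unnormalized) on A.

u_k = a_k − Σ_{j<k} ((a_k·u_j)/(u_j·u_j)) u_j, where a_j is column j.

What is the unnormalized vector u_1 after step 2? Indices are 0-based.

u_1 = (32/11, 4/11, 2/11, -12/11)

Step 1: u_0 = a_0 = (-1, 4, 2, -1).
Step 2: u_1 = a_1 − (10/11)·u_0 = (32/11, 4/11, 2/11, -12/11).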